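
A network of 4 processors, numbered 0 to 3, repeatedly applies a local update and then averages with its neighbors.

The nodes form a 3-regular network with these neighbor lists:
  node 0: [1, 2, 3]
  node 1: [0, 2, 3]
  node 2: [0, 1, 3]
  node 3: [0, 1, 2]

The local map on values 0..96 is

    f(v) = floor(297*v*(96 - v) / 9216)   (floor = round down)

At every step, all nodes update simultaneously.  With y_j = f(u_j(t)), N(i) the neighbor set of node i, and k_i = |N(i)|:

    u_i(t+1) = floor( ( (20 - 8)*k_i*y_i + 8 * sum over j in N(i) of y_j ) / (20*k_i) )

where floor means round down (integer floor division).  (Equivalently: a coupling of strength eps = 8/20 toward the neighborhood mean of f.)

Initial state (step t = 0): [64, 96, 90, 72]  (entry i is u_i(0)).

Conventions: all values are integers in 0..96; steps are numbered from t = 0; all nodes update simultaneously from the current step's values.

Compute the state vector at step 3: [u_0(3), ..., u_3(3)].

Answer: [64, 69, 67, 64]

Derivation:
t=0: [64, 96, 90, 72]
t=1: [49, 18, 26, 44]
t=2: [67, 54, 60, 67]
t=3: [64, 69, 67, 64]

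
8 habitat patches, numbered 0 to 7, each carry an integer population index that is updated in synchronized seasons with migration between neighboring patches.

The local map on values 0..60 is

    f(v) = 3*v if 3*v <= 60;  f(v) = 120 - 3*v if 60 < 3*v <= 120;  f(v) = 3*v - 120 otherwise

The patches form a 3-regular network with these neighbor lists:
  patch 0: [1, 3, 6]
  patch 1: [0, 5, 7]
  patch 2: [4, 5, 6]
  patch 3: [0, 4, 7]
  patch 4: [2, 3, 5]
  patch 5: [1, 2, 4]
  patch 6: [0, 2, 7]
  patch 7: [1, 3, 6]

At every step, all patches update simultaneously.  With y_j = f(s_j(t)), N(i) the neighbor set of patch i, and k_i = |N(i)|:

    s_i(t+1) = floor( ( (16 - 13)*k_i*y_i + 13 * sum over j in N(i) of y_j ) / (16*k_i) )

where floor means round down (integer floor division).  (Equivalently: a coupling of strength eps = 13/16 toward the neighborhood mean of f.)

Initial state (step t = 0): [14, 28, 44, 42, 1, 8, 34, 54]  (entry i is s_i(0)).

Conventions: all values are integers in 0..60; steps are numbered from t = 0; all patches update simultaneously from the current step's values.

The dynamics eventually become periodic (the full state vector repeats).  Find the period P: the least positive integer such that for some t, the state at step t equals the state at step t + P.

Simulating step by step:
t=0: [14, 28, 44, 42, 1, 8, 34, 54]
t=1: [24, 36, 14, 24, 11, 18, 29, 24]
t=2: [34, 42, 40, 43, 45, 33, 43, 34]
t=3: [9, 16, 12, 15, 10, 9, 11, 9]
t=4: [39, 30, 31, 31, 34, 35, 30, 39]
t=5: [24, 11, 22, 11, 22, 23, 14, 24]
t=6: [38, 46, 49, 46, 47, 47, 48, 38]
t=7: [17, 12, 22, 12, 21, 21, 15, 17]
t=8: [41, 49, 53, 49, 50, 50, 50, 41]
t=9: [23, 14, 31, 14, 31, 31, 17, 23]
t=10: [46, 42, 33, 42, 31, 31, 44, 46]
t=11: [9, 18, 21, 18, 19, 19, 17, 9]
t=12: [48, 40, 55, 40, 56, 56, 39, 48]
t=13: [5, 26, 35, 26, 34, 34, 25, 5]
t=14: [37, 20, 24, 20, 23, 23, 20, 37]
t=15: [50, 29, 52, 29, 52, 52, 29, 50]
t=16: [32, 32, 35, 32, 35, 35, 32, 32]
t=17: [24, 21, 17, 21, 17, 17, 21, 24]
t=18: [55, 50, 52, 50, 52, 52, 50, 55]
t=19: [32, 39, 34, 39, 34, 34, 39, 32]
t=20: [6, 18, 13, 18, 13, 13, 18, 6]
t=21: [47, 30, 43, 30, 43, 43, 30, 47]
t=22: [28, 19, 14, 19, 14, 14, 19, 28]
t=23: [53, 41, 46, 41, 46, 46, 41, 53]
t=24: [9, 26, 13, 26, 13, 13, 26, 9]
t=25: [39, 33, 39, 33, 39, 39, 33, 39]
t=26: [17, 6, 7, 6, 7, 7, 6, 17]
t=27: [24, 36, 20, 36, 20, 20, 36, 24]
t=28: [18, 44, 47, 44, 47, 47, 44, 18]
t=29: [19, 37, 18, 37, 18, 18, 37, 19]
t=30: [18, 47, 41, 47, 41, 41, 47, 18]
t=31: [27, 34, 7, 34, 7, 7, 34, 27]
t=32: [21, 30, 20, 30, 20, 20, 30, 21]
t=33: [35, 52, 51, 52, 51, 51, 52, 35]
t=34: [32, 23, 33, 23, 33, 33, 23, 32]
t=35: [45, 28, 29, 28, 29, 29, 28, 45]
t=36: [32, 23, 33, 23, 33, 33, 23, 32]

Answer: 2
Key observation: The state at step 34, [32, 23, 33, 23, 33, 33, 23, 32], reappears at step 36 — and no state repeats earlier — so the cycle the system enters has period 2.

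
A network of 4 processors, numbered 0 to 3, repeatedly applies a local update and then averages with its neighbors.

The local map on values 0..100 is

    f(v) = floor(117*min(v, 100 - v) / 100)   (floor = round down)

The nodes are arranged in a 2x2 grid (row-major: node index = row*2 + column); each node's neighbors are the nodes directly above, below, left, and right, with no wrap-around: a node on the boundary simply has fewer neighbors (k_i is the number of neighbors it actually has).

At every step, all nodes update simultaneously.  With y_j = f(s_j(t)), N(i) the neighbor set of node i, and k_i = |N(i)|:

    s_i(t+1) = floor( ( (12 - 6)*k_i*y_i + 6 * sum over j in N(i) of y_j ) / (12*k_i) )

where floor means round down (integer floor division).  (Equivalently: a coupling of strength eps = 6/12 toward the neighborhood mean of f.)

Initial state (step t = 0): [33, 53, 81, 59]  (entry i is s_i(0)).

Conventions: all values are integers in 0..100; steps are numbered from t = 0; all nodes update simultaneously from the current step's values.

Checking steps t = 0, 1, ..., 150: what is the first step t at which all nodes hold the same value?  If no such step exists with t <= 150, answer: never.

Answer: 12
Key observation: Synchronization is absorbing here: once all nodes are equal they stay equal, and step 12 is the first all-equal step.

Derivation:
t=0: [33, 53, 81, 59]  (not all equal)
t=1: [38, 48, 32, 42]  (not all equal)
t=2: [45, 51, 41, 47]  (not all equal)
t=3: [52, 55, 50, 53]  (not all equal)
t=4: [55, 53, 56, 54]  (not all equal)
t=5: [52, 53, 51, 52]  (not all equal)
t=6: [55, 55, 56, 55]  (not all equal)
t=7: [51, 52, 51, 51]  (not all equal)
t=8: [56, 56, 57, 56]  (not all equal)
t=9: [50, 51, 50, 50]  (not all equal)
t=10: [57, 57, 58, 57]  (not all equal)
t=11: [49, 50, 49, 49]  (not all equal)
t=12: [57, 57, 57, 57]  (all equal)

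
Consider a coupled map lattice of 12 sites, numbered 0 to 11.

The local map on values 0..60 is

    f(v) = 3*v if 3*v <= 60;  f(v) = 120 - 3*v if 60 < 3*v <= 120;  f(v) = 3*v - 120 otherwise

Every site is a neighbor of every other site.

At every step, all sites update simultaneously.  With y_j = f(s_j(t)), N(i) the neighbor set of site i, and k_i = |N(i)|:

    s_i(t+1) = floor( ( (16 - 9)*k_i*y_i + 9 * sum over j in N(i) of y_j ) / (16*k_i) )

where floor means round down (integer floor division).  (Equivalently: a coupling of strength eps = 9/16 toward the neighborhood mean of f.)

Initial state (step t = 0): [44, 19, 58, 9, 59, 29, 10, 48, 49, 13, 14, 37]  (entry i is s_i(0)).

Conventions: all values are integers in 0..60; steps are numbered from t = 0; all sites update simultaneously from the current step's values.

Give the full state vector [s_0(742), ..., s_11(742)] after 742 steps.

Simulating step by step:
t=0: [44, 19, 58, 9, 59, 29, 10, 48, 49, 13, 14, 37]
t=1: [25, 43, 41, 31, 43, 33, 32, 30, 31, 36, 37, 24]
t=2: [30, 16, 14, 23, 16, 21, 22, 25, 23, 18, 16, 32]
t=3: [39, 46, 44, 47, 46, 50, 49, 45, 47, 49, 46, 37]
t=4: [12, 18, 15, 19, 18, 22, 21, 16, 19, 21, 18, 14]
t=5: [45, 52, 48, 53, 52, 52, 53, 49, 53, 53, 52, 47]
t=6: [25, 33, 29, 34, 33, 33, 34, 30, 34, 34, 33, 27]
t=7: [32, 23, 28, 22, 23, 23, 22, 27, 22, 22, 23, 30]
t=8: [37, 47, 41, 48, 47, 47, 48, 43, 48, 48, 47, 39]
t=9: [13, 18, 11, 19, 18, 18, 19, 13, 19, 19, 18, 11]
t=10: [45, 50, 42, 52, 50, 50, 52, 45, 52, 52, 50, 42]
t=11: [21, 27, 17, 29, 27, 27, 29, 21, 29, 29, 27, 17]
t=12: [47, 40, 45, 38, 40, 40, 38, 47, 38, 38, 40, 45]
t=13: [13, 4, 10, 7, 4, 4, 7, 13, 7, 7, 4, 10]
t=14: [28, 18, 25, 21, 18, 18, 21, 28, 21, 21, 18, 25]
t=15: [44, 51, 48, 53, 51, 51, 53, 44, 53, 53, 51, 48]
t=16: [23, 31, 27, 33, 31, 31, 33, 23, 33, 33, 31, 27]
t=17: [38, 29, 34, 27, 29, 29, 27, 38, 27, 27, 29, 34]
t=18: [19, 29, 24, 32, 29, 29, 32, 19, 32, 32, 29, 24]
t=19: [44, 35, 40, 31, 35, 35, 31, 44, 31, 31, 35, 40]
t=20: [14, 15, 9, 20, 15, 15, 20, 14, 20, 20, 15, 9]
t=21: [44, 45, 38, 51, 45, 45, 51, 44, 51, 51, 45, 38]
t=22: [16, 17, 13, 24, 17, 17, 24, 16, 24, 24, 17, 13]
t=23: [47, 48, 44, 47, 48, 48, 47, 47, 47, 47, 48, 44]
t=24: [20, 21, 17, 20, 21, 21, 20, 20, 20, 20, 21, 17]
t=25: [58, 57, 54, 58, 57, 57, 58, 58, 58, 58, 57, 54]
t=26: [52, 51, 47, 52, 51, 51, 52, 52, 52, 52, 51, 47]
t=27: [33, 32, 28, 33, 32, 32, 33, 33, 33, 33, 32, 28]
t=28: [23, 24, 28, 23, 24, 24, 23, 23, 23, 23, 24, 28]
t=29: [48, 47, 43, 48, 47, 47, 48, 48, 48, 48, 47, 43]
t=30: [21, 20, 16, 21, 20, 20, 21, 21, 21, 21, 20, 16]
t=31: [56, 57, 53, 56, 57, 57, 56, 56, 56, 56, 57, 53]
t=32: [47, 48, 44, 47, 48, 48, 47, 47, 47, 47, 48, 44]

Answer: [56, 57, 53, 56, 57, 57, 56, 56, 56, 56, 57, 53]
Key observation: The state at step 23, [47, 48, 44, 47, 48, 48, 47, 47, 47, 47, 48, 44], reappears at step 32: the system is in a cycle of period 9 from step 23 on.  Therefore the state at step 742 equals the state at step 23 + ((742 - 23) mod 9) = 31, which is [56, 57, 53, 56, 57, 57, 56, 56, 56, 56, 57, 53].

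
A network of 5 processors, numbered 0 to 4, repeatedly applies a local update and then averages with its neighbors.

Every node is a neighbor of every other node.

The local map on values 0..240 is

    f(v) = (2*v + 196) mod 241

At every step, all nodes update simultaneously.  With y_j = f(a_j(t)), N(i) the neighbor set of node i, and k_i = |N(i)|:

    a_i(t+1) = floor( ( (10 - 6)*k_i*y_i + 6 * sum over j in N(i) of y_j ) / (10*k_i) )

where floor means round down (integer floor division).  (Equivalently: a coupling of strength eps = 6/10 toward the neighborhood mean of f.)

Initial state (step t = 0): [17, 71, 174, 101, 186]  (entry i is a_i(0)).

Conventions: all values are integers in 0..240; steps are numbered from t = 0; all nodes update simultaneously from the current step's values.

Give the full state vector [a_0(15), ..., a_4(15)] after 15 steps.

Simulating step by step:
t=0: [17, 71, 174, 101, 186]
t=1: [152, 119, 110, 134, 116]
t=2: [123, 167, 163, 175, 166]
t=3: [110, 71, 69, 75, 71]
t=4: [128, 109, 108, 111, 109]
t=5: [188, 179, 178, 180, 179]
t=6: [79, 74, 74, 75, 74]
t=7: [107, 104, 104, 105, 104]
t=8: [165, 164, 164, 164, 164]
t=9: [42, 42, 42, 42, 42]
t=10: [39, 39, 39, 39, 39]
t=11: [33, 33, 33, 33, 33]
t=12: [21, 21, 21, 21, 21]
t=13: [238, 238, 238, 238, 238]
t=14: [190, 190, 190, 190, 190]
t=15: [94, 94, 94, 94, 94]

Answer: [94, 94, 94, 94, 94]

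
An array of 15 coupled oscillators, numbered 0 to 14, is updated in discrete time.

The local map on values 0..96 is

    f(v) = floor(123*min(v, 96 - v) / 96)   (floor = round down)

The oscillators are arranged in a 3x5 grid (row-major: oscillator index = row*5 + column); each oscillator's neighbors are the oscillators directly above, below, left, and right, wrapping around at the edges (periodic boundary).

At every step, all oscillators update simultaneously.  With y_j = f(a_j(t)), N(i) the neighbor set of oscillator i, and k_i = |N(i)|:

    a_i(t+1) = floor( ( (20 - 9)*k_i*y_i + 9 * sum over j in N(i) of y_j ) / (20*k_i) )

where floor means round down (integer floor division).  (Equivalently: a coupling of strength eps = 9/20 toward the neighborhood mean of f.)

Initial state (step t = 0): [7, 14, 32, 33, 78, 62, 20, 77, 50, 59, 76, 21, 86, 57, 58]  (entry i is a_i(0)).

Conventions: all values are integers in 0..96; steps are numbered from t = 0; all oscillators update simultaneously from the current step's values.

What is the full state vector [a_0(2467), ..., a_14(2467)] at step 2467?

Answer: [59, 56, 53, 56, 59, 59, 56, 53, 56, 59, 59, 56, 53, 56, 59]
Key observation: The state at step 26, [47, 51, 54, 51, 47, 47, 51, 54, 51, 47, 47, 51, 54, 51, 47], reappears at step 28: the system is in a cycle of period 2 from step 26 on.  Therefore the state at step 2467 equals the state at step 26 + ((2467 - 26) mod 2) = 27, which is [59, 56, 53, 56, 59, 59, 56, 53, 56, 59, 59, 56, 53, 56, 59].

Derivation:
t=0: [7, 14, 32, 33, 78, 62, 20, 77, 50, 59, 76, 21, 86, 57, 58]
t=1: [16, 20, 33, 42, 28, 35, 26, 28, 50, 45, 27, 23, 22, 44, 42]
t=2: [26, 27, 38, 50, 39, 40, 33, 37, 54, 52, 35, 29, 33, 52, 49]
t=3: [38, 36, 46, 55, 50, 47, 42, 46, 53, 54, 44, 38, 44, 54, 56]
t=4: [51, 48, 55, 53, 54, 56, 53, 56, 54, 54, 54, 50, 55, 53, 52]
t=5: [55, 58, 53, 54, 54, 52, 55, 51, 53, 53, 54, 56, 52, 54, 54]
t=6: [52, 50, 54, 53, 53, 54, 52, 55, 54, 54, 53, 51, 55, 53, 53]
t=7: [55, 56, 53, 54, 54, 53, 55, 52, 53, 53, 55, 56, 53, 54, 54]
t=8: [52, 51, 54, 53, 53, 53, 52, 55, 54, 54, 52, 51, 54, 53, 53]
t=9: [55, 56, 53, 54, 54, 55, 55, 52, 53, 53, 55, 56, 53, 54, 54]
t=10: [52, 51, 54, 53, 53, 52, 52, 55, 54, 54, 52, 51, 54, 53, 53]
t=11: [56, 56, 53, 54, 54, 55, 55, 52, 53, 53, 56, 56, 53, 54, 54]
t=12: [51, 51, 54, 53, 53, 52, 52, 55, 54, 54, 51, 51, 54, 53, 53]
t=13: [56, 56, 53, 54, 55, 55, 55, 52, 53, 53, 56, 56, 53, 54, 55]
t=14: [51, 51, 54, 53, 52, 52, 52, 55, 54, 53, 51, 51, 54, 53, 52]
t=15: [56, 56, 53, 54, 55, 56, 55, 52, 53, 55, 56, 56, 53, 54, 55]
t=16: [51, 51, 54, 53, 52, 51, 52, 55, 54, 52, 51, 51, 54, 53, 52]
t=17: [56, 56, 53, 54, 56, 56, 55, 52, 53, 55, 56, 56, 53, 54, 56]
t=18: [51, 51, 54, 53, 51, 51, 52, 55, 54, 52, 51, 51, 54, 53, 51]
t=19: [57, 56, 53, 54, 56, 56, 55, 52, 53, 56, 57, 56, 53, 54, 56]
t=20: [49, 51, 54, 53, 51, 50, 52, 55, 54, 51, 49, 51, 54, 53, 51]
t=21: [59, 56, 53, 54, 57, 58, 56, 52, 53, 56, 59, 56, 53, 54, 57]
t=22: [47, 51, 54, 53, 49, 48, 51, 55, 54, 50, 47, 51, 54, 53, 49]
t=23: [59, 56, 53, 55, 59, 59, 56, 52, 53, 58, 59, 56, 53, 55, 59]
t=24: [47, 51, 54, 52, 47, 47, 51, 55, 53, 48, 47, 51, 54, 52, 47]
t=25: [59, 56, 53, 56, 59, 59, 56, 53, 55, 59, 59, 56, 53, 56, 59]
t=26: [47, 51, 54, 51, 47, 47, 51, 54, 51, 47, 47, 51, 54, 51, 47]
t=27: [59, 56, 53, 56, 59, 59, 56, 53, 56, 59, 59, 56, 53, 56, 59]
t=28: [47, 51, 54, 51, 47, 47, 51, 54, 51, 47, 47, 51, 54, 51, 47]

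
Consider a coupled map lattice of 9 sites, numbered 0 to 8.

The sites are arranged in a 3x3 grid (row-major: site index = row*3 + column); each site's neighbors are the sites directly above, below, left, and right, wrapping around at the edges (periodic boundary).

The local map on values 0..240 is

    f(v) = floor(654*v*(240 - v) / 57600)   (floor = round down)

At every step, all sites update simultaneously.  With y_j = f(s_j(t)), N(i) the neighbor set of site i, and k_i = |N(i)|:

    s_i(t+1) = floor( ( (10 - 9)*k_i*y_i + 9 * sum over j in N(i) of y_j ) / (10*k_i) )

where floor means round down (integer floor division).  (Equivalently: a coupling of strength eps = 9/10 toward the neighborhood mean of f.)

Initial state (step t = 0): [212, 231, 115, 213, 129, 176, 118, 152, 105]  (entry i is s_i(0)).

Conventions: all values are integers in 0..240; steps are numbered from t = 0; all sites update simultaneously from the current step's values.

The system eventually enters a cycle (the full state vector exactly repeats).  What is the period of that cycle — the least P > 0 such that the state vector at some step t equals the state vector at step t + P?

Answer: 2
Key observation: The state at step 9, [151, 151, 151, 151, 151, 151, 151, 151, 151], reappears at step 11 — and no state repeats earlier — so the cycle the system enters has period 2.

Derivation:
t=0: [212, 231, 115, 213, 129, 176, 118, 152, 105]
t=1: [99, 124, 101, 123, 98, 136, 115, 129, 151]
t=2: [161, 159, 158, 160, 161, 158, 159, 159, 160]
t=3: [145, 145, 145, 145, 145, 145, 145, 145, 146]
t=4: [156, 156, 155, 156, 156, 155, 155, 155, 155]
t=5: [148, 148, 148, 148, 148, 148, 148, 148, 149]
t=6: [154, 154, 153, 154, 154, 153, 153, 153, 153]
t=7: [150, 150, 150, 150, 150, 150, 150, 150, 151]
t=8: [153, 153, 152, 153, 153, 152, 152, 152, 152]
t=9: [151, 151, 151, 151, 151, 151, 151, 151, 151]
t=10: [152, 152, 152, 152, 152, 152, 152, 152, 152]
t=11: [151, 151, 151, 151, 151, 151, 151, 151, 151]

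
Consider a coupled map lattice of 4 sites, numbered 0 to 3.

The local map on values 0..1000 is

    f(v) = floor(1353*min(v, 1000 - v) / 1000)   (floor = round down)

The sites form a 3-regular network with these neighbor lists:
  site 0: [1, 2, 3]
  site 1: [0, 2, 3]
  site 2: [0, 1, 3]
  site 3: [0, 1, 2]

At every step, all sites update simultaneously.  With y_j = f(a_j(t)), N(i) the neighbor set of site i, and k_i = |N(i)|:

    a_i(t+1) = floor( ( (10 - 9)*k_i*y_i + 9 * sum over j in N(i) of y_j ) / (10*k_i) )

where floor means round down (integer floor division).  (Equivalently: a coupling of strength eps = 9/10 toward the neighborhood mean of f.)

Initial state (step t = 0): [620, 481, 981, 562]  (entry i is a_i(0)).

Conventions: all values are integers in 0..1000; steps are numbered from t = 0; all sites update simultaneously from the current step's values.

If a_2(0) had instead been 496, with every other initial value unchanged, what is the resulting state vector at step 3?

Simulating step by step:
t=0: [620, 481, 496, 562]
t=1: [625, 598, 593, 609]
t=2: [537, 530, 528, 532]
t=3: [634, 632, 632, 633]

Answer: [634, 632, 632, 633]
Key observation: This trace re-runs the system from the modified initial state.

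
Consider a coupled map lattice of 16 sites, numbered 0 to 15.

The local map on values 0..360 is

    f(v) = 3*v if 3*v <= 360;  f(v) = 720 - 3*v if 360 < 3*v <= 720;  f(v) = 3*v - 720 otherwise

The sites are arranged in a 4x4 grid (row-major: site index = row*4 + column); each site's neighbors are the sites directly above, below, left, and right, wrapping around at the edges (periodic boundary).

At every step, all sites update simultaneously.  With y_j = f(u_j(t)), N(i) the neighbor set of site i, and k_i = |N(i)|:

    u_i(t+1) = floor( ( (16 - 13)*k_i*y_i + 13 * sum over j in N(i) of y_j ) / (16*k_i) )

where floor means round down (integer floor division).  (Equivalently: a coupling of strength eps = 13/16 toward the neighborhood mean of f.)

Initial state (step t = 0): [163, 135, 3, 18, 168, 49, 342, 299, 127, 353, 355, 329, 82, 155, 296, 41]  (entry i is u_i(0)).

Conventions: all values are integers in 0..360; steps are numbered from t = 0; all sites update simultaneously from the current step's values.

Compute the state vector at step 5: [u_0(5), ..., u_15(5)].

Answer: [285, 271, 269, 271, 283, 236, 262, 272, 250, 230, 251, 280, 294, 279, 271, 282]

Derivation:
t=0: [163, 135, 3, 18, 168, 49, 342, 299, 127, 353, 355, 329, 82, 155, 296, 41]
t=1: [212, 189, 172, 119, 222, 266, 195, 204, 280, 284, 284, 249, 238, 264, 180, 172]
t=2: [131, 117, 205, 188, 89, 110, 131, 136, 66, 106, 121, 119, 98, 109, 158, 154]
t=3: [278, 287, 239, 232, 287, 318, 285, 283, 288, 305, 320, 295, 280, 306, 258, 262]
t=4: [107, 137, 72, 67, 152, 168, 148, 118, 153, 202, 156, 148, 128, 140, 113, 86]
t=5: [285, 271, 269, 271, 283, 236, 262, 272, 250, 230, 251, 280, 294, 279, 271, 282]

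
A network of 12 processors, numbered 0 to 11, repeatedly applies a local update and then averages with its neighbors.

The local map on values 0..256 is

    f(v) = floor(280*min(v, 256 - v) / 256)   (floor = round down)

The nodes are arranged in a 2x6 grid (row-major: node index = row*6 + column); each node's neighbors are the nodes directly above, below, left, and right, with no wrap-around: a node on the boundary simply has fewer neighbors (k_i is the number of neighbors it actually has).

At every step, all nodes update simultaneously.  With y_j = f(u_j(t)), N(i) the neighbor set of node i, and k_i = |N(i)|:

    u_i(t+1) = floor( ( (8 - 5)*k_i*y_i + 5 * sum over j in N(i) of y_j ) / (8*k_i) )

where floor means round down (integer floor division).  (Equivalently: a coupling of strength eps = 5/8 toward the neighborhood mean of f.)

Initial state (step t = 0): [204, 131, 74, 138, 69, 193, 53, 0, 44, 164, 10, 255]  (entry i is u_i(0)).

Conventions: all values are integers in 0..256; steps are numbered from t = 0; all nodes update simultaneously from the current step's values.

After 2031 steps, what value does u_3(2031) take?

Answer: u_3(2031) = 132
Key observation: The state at step 19, [130, 130, 131, 132, 132, 133, 130, 130, 131, 132, 132, 133], reappears at step 21: the system is in a cycle of period 2 from step 19 on.  Therefore the state at step 2031 equals the state at step 19 + ((2031 - 19) mod 2) = 19, which is [130, 130, 131, 132, 132, 133, 130, 130, 131, 132, 132, 133].

Derivation:
t=0: [204, 131, 74, 138, 69, 193, 53, 0, 44, 164, 10, 255]
t=1: [81, 79, 95, 101, 71, 49, 38, 50, 55, 76, 40, 24]
t=2: [72, 83, 91, 96, 71, 52, 59, 59, 72, 75, 54, 39]
t=3: [77, 83, 94, 93, 74, 58, 68, 72, 80, 81, 64, 51]
t=4: [82, 88, 96, 94, 78, 65, 78, 81, 88, 86, 72, 62]
t=5: [89, 94, 100, 97, 84, 74, 87, 90, 95, 92, 80, 71]
t=6: [97, 101, 105, 102, 91, 82, 96, 99, 102, 99, 88, 81]
t=7: [106, 109, 111, 108, 98, 91, 106, 108, 110, 106, 97, 90]
t=8: [116, 118, 119, 115, 107, 101, 115, 118, 118, 114, 106, 100]
t=9: [126, 128, 128, 124, 116, 111, 126, 128, 128, 123, 116, 111]
t=10: [137, 139, 138, 133, 126, 122, 137, 139, 138, 133, 126, 122]
t=11: [129, 128, 129, 133, 135, 134, 129, 128, 129, 133, 135, 134]
t=12: [138, 139, 137, 134, 132, 132, 138, 139, 137, 134, 132, 132]
t=13: [128, 128, 130, 132, 134, 135, 128, 128, 130, 132, 134, 135]
t=14: [140, 139, 137, 135, 133, 132, 140, 139, 137, 135, 133, 132]
t=15: [126, 127, 129, 132, 133, 134, 126, 127, 129, 132, 133, 134]
t=16: [137, 137, 137, 135, 134, 133, 137, 137, 137, 135, 134, 133]
t=17: [130, 130, 130, 131, 133, 133, 130, 130, 130, 131, 133, 133]
t=18: [137, 137, 136, 135, 134, 134, 137, 137, 136, 135, 134, 134]
t=19: [130, 130, 131, 132, 132, 133, 130, 130, 131, 132, 132, 133]
t=20: [137, 136, 136, 135, 134, 134, 137, 136, 136, 135, 134, 134]
t=21: [130, 130, 131, 132, 132, 133, 130, 130, 131, 132, 132, 133]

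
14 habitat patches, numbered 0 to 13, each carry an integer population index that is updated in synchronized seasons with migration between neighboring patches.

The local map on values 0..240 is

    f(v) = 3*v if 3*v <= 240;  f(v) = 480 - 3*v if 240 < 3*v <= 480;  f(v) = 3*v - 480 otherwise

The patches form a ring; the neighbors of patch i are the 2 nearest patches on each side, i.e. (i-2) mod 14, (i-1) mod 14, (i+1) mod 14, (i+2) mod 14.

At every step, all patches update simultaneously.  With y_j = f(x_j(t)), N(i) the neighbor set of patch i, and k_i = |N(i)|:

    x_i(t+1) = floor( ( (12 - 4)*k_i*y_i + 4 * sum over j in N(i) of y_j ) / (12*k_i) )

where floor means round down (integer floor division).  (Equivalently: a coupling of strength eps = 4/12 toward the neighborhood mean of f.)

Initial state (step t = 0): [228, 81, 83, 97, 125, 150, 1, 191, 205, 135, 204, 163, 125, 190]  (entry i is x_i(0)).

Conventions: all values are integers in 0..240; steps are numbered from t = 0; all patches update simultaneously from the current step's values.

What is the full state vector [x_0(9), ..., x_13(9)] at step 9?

Answer: [45, 109, 98, 171, 112, 70, 62, 47, 87, 132, 39, 93, 28, 49]

Derivation:
t=0: [228, 81, 83, 97, 125, 150, 1, 191, 205, 135, 204, 163, 125, 190]
t=1: [191, 217, 215, 176, 107, 52, 32, 82, 115, 80, 115, 39, 106, 106]
t=2: [117, 153, 149, 86, 144, 148, 121, 208, 148, 211, 144, 136, 150, 153]
t=3: [94, 47, 57, 159, 66, 68, 100, 124, 62, 127, 56, 69, 42, 35]
t=4: [177, 133, 159, 61, 178, 176, 178, 127, 170, 121, 163, 179, 140, 126]
t=5: [54, 82, 32, 137, 60, 64, 55, 86, 43, 94, 28, 62, 58, 88]
t=6: [168, 201, 117, 104, 163, 181, 170, 205, 141, 183, 113, 180, 170, 207]
t=7: [51, 120, 113, 139, 38, 70, 42, 108, 69, 78, 112, 71, 50, 113]
t=8: [148, 121, 131, 90, 121, 178, 141, 168, 193, 216, 163, 197, 154, 147]
t=9: [45, 109, 98, 171, 112, 70, 62, 47, 87, 132, 39, 93, 28, 49]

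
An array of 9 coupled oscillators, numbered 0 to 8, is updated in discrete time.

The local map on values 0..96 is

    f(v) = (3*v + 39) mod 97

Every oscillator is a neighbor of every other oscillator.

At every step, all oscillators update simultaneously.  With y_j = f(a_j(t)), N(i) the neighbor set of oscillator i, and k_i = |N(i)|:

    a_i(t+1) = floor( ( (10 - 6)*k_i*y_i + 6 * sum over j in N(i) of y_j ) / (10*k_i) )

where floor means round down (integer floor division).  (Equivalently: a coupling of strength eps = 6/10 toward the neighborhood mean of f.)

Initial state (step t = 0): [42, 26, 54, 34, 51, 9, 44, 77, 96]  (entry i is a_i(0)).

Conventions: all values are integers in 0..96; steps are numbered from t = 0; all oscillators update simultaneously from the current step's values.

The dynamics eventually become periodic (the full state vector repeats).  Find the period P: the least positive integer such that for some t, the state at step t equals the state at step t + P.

Answer: 6
Key observation: The state at step 13, [47, 65, 60, 40, 58, 46, 49, 51, 39], reappears at step 19 — and no state repeats earlier — so the cycle the system enters has period 6.

Derivation:
t=0: [42, 26, 54, 34, 51, 9, 44, 77, 96]
t=1: [58, 42, 38, 50, 67, 57, 60, 61, 48]
t=2: [38, 54, 50, 62, 47, 37, 40, 41, 60]
t=3: [53, 37, 65, 45, 62, 52, 55, 56, 43]
t=4: [23, 39, 35, 47, 32, 22, 25, 26, 45]
t=5: [30, 46, 42, 53, 39, 29, 32, 33, 52]
t=6: [36, 52, 48, 27, 45, 35, 38, 39, 26]
t=7: [47, 31, 59, 38, 56, 46, 49, 50, 37]
t=8: [66, 50, 46, 57, 43, 65, 68, 69, 56]
t=9: [48, 64, 60, 39, 57, 47, 50, 51, 38]
t=10: [69, 53, 49, 60, 46, 68, 71, 72, 59]
t=11: [49, 34, 61, 41, 59, 48, 51, 52, 40]
t=12: [65, 51, 46, 58, 44, 64, 67, 37, 57]
t=13: [47, 65, 60, 40, 58, 46, 49, 51, 39]
t=14: [68, 54, 49, 61, 47, 67, 70, 72, 60]
t=15: [49, 35, 62, 42, 60, 48, 51, 53, 41]
t=16: [67, 53, 48, 60, 46, 66, 69, 39, 59]
t=17: [46, 32, 59, 39, 57, 45, 48, 50, 38]
t=18: [65, 51, 46, 58, 44, 64, 67, 69, 57]
t=19: [47, 65, 60, 40, 58, 46, 49, 51, 39]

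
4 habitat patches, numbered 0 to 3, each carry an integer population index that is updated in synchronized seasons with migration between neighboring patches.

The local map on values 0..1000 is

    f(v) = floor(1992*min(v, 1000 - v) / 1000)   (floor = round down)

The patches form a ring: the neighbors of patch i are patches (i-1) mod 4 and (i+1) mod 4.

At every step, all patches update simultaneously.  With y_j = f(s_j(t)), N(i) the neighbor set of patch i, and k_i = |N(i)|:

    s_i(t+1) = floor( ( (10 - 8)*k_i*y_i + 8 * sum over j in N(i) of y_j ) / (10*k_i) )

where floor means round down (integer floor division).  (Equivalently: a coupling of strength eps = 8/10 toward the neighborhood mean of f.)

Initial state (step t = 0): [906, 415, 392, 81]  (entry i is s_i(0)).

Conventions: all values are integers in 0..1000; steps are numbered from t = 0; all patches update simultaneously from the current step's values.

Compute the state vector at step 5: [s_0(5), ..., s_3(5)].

Answer: [978, 964, 979, 963]

Derivation:
t=0: [906, 415, 392, 81]
t=1: [432, 552, 550, 419]
t=2: [862, 880, 869, 869]
t=3: [254, 261, 251, 265]
t=4: [519, 505, 518, 507]
t=5: [978, 964, 979, 963]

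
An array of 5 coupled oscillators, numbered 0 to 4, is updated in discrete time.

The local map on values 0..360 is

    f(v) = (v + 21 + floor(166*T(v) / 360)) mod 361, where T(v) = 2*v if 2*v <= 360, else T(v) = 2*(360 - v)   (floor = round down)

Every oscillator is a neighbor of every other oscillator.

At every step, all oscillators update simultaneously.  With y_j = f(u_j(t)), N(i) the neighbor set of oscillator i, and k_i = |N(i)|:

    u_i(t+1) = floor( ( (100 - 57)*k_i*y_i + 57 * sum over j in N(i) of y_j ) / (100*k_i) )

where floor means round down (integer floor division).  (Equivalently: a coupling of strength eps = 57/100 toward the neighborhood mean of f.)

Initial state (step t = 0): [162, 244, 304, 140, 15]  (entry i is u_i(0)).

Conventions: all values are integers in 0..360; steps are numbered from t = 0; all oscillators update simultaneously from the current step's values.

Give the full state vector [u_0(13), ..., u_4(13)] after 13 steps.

Answer: [34, 34, 34, 34, 34]

Derivation:
t=0: [162, 244, 304, 140, 15]
t=1: [194, 102, 103, 182, 113]
t=2: [99, 160, 160, 99, 166]
t=3: [262, 296, 296, 262, 299]
t=4: [13, 14, 14, 13, 14]
t=5: [45, 46, 46, 45, 46]
t=6: [107, 108, 108, 107, 108]
t=7: [226, 227, 227, 226, 227]
t=8: [9, 9, 9, 9, 9]
t=9: [38, 38, 38, 38, 38]
t=10: [94, 94, 94, 94, 94]
t=11: [201, 201, 201, 201, 201]
t=12: [7, 7, 7, 7, 7]
t=13: [34, 34, 34, 34, 34]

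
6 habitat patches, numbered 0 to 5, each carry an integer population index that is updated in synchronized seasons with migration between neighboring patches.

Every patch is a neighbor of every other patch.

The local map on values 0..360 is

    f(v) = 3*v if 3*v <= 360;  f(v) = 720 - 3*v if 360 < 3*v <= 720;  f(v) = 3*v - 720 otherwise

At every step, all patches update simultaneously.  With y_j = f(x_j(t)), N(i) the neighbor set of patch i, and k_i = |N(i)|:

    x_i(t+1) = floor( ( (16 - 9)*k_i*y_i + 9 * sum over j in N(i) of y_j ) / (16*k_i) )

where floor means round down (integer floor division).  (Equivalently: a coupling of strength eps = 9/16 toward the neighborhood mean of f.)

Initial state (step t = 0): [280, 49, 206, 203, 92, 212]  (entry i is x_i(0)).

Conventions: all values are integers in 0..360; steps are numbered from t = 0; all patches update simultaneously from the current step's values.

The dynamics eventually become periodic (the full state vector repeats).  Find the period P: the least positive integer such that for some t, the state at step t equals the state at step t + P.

Answer: 2
Key observation: The state at step 18, [95, 99, 89, 92, 83, 83], reappears at step 20 — and no state repeats earlier — so the cycle the system enters has period 2.

Derivation:
t=0: [280, 49, 206, 203, 92, 212]
t=1: [133, 142, 127, 130, 184, 121]
t=2: [307, 299, 313, 310, 258, 319]
t=3: [188, 181, 194, 191, 141, 200]
t=4: [167, 173, 161, 164, 212, 155]
t=5: [208, 203, 214, 211, 165, 220]
t=6: [105, 109, 99, 102, 147, 93]
t=7: [305, 309, 299, 302, 293, 293]
t=8: [185, 189, 179, 182, 173, 173]
t=9: [174, 170, 180, 177, 186, 186]
t=10: [188, 192, 182, 185, 176, 176]
t=11: [165, 161, 171, 168, 177, 177]
t=12: [215, 219, 209, 212, 203, 203]
t=13: [84, 80, 90, 87, 96, 96]
t=14: [261, 257, 267, 264, 273, 273]
t=15: [72, 68, 78, 75, 84, 84]
t=16: [225, 221, 231, 228, 237, 237]
t=17: [35, 39, 29, 32, 23, 23]
t=18: [95, 99, 89, 92, 83, 83]
t=19: [275, 279, 269, 272, 263, 263]
t=20: [95, 99, 89, 92, 83, 83]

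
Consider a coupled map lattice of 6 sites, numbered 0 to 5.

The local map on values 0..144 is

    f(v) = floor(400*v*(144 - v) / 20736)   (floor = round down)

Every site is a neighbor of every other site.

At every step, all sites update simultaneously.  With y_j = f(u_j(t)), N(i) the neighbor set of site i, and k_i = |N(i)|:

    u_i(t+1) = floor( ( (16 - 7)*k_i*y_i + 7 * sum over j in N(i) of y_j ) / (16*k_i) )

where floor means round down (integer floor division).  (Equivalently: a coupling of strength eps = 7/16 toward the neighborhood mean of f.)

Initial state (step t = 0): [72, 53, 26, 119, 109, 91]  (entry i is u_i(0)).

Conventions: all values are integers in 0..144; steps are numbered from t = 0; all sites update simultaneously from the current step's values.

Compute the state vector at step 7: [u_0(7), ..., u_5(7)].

Simulating step by step:
t=0: [72, 53, 26, 119, 109, 91]
t=1: [89, 85, 69, 68, 76, 85]
t=2: [95, 96, 98, 98, 98, 96]
t=3: [88, 87, 86, 86, 86, 87]
t=4: [95, 95, 95, 95, 95, 95]
t=5: [89, 89, 89, 89, 89, 89]
t=6: [94, 94, 94, 94, 94, 94]
t=7: [90, 90, 90, 90, 90, 90]

Answer: [90, 90, 90, 90, 90, 90]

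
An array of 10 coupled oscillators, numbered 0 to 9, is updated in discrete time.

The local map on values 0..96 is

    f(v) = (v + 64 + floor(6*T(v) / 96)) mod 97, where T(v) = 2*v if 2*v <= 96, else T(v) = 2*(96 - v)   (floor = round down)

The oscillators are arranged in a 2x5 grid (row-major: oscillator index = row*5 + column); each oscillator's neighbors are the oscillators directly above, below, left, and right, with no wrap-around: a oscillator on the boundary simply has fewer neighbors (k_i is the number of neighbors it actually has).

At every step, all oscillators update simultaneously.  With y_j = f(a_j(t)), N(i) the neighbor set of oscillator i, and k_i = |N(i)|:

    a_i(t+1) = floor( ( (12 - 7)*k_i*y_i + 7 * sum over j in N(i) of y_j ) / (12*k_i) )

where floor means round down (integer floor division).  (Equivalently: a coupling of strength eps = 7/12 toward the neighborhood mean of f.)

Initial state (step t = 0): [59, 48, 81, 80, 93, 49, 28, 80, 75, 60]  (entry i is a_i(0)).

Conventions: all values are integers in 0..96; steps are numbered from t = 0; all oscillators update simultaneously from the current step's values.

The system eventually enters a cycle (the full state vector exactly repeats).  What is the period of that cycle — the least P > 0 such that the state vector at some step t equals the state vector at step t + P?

Answer: 16
Key observation: The state at step 24, [3, 3, 3, 3, 3, 3, 3, 3, 3, 3], reappears at step 40 — and no state repeats earlier — so the cycle the system enters has period 16.

Derivation:
t=0: [59, 48, 81, 80, 93, 49, 28, 80, 75, 60]
t=1: [24, 42, 43, 50, 48, 45, 57, 56, 43, 43]
t=2: [46, 31, 18, 19, 19, 41, 23, 22, 18, 16]
t=3: [11, 37, 68, 84, 84, 36, 56, 86, 84, 83]
t=4: [36, 30, 38, 49, 51, 33, 25, 45, 52, 51]
t=5: [4, 21, 11, 19, 22, 30, 42, 31, 21, 23]
t=6: [53, 66, 65, 84, 87, 23, 22, 34, 70, 88]
t=7: [46, 43, 32, 46, 54, 70, 61, 33, 38, 51]
t=8: [23, 16, 8, 14, 22, 31, 24, 10, 12, 19]
t=9: [61, 83, 76, 79, 84, 52, 68, 78, 78, 83]
t=10: [35, 43, 47, 48, 50, 30, 39, 44, 47, 50]
t=11: [6, 13, 18, 20, 21, 4, 10, 16, 19, 21]
t=12: [71, 77, 82, 85, 86, 70, 75, 81, 85, 86]
t=13: [42, 45, 49, 52, 53, 41, 44, 49, 52, 53]
t=14: [14, 17, 20, 23, 24, 14, 16, 20, 23, 24]
t=15: [80, 82, 86, 88, 90, 79, 82, 85, 88, 90]
t=16: [49, 50, 53, 55, 56, 48, 50, 53, 55, 56]
t=17: [21, 22, 24, 26, 27, 21, 22, 24, 26, 27]
t=18: [87, 88, 90, 92, 93, 87, 88, 90, 92, 93]
t=19: [55, 56, 57, 58, 59, 55, 56, 57, 58, 59]
t=20: [27, 27, 28, 29, 29, 27, 27, 28, 29, 29]
t=21: [94, 94, 95, 95, 96, 94, 94, 95, 95, 96]
t=22: [61, 61, 61, 62, 62, 61, 61, 61, 62, 62]
t=23: [32, 32, 32, 32, 33, 32, 32, 32, 32, 33]
t=24: [3, 3, 3, 3, 3, 3, 3, 3, 3, 3]
t=25: [67, 67, 67, 67, 67, 67, 67, 67, 67, 67]
t=26: [37, 37, 37, 37, 37, 37, 37, 37, 37, 37]
t=27: [8, 8, 8, 8, 8, 8, 8, 8, 8, 8]
t=28: [73, 73, 73, 73, 73, 73, 73, 73, 73, 73]
t=29: [42, 42, 42, 42, 42, 42, 42, 42, 42, 42]
t=30: [14, 14, 14, 14, 14, 14, 14, 14, 14, 14]
t=31: [79, 79, 79, 79, 79, 79, 79, 79, 79, 79]
t=32: [48, 48, 48, 48, 48, 48, 48, 48, 48, 48]
t=33: [21, 21, 21, 21, 21, 21, 21, 21, 21, 21]
t=34: [87, 87, 87, 87, 87, 87, 87, 87, 87, 87]
t=35: [55, 55, 55, 55, 55, 55, 55, 55, 55, 55]
t=36: [27, 27, 27, 27, 27, 27, 27, 27, 27, 27]
t=37: [94, 94, 94, 94, 94, 94, 94, 94, 94, 94]
t=38: [61, 61, 61, 61, 61, 61, 61, 61, 61, 61]
t=39: [32, 32, 32, 32, 32, 32, 32, 32, 32, 32]
t=40: [3, 3, 3, 3, 3, 3, 3, 3, 3, 3]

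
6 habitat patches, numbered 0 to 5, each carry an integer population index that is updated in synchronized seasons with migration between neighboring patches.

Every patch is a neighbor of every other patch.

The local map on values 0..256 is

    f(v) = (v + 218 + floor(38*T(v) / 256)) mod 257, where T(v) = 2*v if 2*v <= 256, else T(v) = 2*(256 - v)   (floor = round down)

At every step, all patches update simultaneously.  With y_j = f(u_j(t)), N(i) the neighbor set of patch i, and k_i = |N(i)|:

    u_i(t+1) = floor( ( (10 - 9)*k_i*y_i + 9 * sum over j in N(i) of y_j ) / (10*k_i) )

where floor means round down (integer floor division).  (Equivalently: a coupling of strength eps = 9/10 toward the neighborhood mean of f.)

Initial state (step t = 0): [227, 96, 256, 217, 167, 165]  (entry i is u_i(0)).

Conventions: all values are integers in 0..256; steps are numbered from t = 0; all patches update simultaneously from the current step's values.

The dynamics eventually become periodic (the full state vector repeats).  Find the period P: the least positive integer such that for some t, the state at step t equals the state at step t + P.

Simulating step by step:
t=0: [227, 96, 256, 217, 167, 165]
t=1: [163, 172, 161, 163, 166, 166]
t=2: [152, 152, 152, 152, 152, 152]
t=3: [143, 143, 143, 143, 143, 143]
t=4: [137, 137, 137, 137, 137, 137]
t=5: [133, 133, 133, 133, 133, 133]
t=6: [130, 130, 130, 130, 130, 130]
t=7: [128, 128, 128, 128, 128, 128]
t=8: [127, 127, 127, 127, 127, 127]
t=9: [125, 125, 125, 125, 125, 125]
t=10: [123, 123, 123, 123, 123, 123]
t=11: [120, 120, 120, 120, 120, 120]
t=12: [116, 116, 116, 116, 116, 116]
t=13: [111, 111, 111, 111, 111, 111]
t=14: [104, 104, 104, 104, 104, 104]
t=15: [95, 95, 95, 95, 95, 95]
t=16: [84, 84, 84, 84, 84, 84]
t=17: [69, 69, 69, 69, 69, 69]
t=18: [50, 50, 50, 50, 50, 50]
t=19: [25, 25, 25, 25, 25, 25]
t=20: [250, 250, 250, 250, 250, 250]
t=21: [212, 212, 212, 212, 212, 212]
t=22: [186, 186, 186, 186, 186, 186]
t=23: [167, 167, 167, 167, 167, 167]
t=24: [154, 154, 154, 154, 154, 154]
t=25: [145, 145, 145, 145, 145, 145]
t=26: [138, 138, 138, 138, 138, 138]
t=27: [134, 134, 134, 134, 134, 134]
t=28: [131, 131, 131, 131, 131, 131]
t=29: [129, 129, 129, 129, 129, 129]
t=30: [127, 127, 127, 127, 127, 127]

Answer: 22
Key observation: The state at step 8, [127, 127, 127, 127, 127, 127], reappears at step 30 — and no state repeats earlier — so the cycle the system enters has period 22.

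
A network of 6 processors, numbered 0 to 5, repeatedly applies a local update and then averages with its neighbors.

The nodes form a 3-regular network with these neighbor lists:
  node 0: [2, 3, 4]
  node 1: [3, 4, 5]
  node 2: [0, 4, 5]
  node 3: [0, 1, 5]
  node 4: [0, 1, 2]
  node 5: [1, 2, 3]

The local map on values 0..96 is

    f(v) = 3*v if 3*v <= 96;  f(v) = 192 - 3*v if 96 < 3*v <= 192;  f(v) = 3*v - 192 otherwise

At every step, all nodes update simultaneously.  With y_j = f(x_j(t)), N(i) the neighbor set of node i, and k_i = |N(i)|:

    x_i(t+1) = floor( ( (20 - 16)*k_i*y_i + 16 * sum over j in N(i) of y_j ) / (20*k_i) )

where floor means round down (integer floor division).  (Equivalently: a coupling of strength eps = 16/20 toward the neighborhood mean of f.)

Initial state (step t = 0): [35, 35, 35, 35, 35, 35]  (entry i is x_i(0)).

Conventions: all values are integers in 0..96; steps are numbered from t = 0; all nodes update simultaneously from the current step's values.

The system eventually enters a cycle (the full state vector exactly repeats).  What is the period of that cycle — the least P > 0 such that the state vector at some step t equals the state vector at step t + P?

Simulating step by step:
t=0: [35, 35, 35, 35, 35, 35]
t=1: [87, 87, 87, 87, 87, 87]
t=2: [69, 69, 69, 69, 69, 69]
t=3: [15, 15, 15, 15, 15, 15]
t=4: [45, 45, 45, 45, 45, 45]
t=5: [57, 57, 57, 57, 57, 57]
t=6: [21, 21, 21, 21, 21, 21]
t=7: [63, 63, 63, 63, 63, 63]
t=8: [3, 3, 3, 3, 3, 3]
t=9: [9, 9, 9, 9, 9, 9]
t=10: [27, 27, 27, 27, 27, 27]
t=11: [81, 81, 81, 81, 81, 81]
t=12: [51, 51, 51, 51, 51, 51]
t=13: [39, 39, 39, 39, 39, 39]
t=14: [75, 75, 75, 75, 75, 75]
t=15: [33, 33, 33, 33, 33, 33]
t=16: [93, 93, 93, 93, 93, 93]
t=17: [87, 87, 87, 87, 87, 87]

Answer: 16
Key observation: The state at step 1, [87, 87, 87, 87, 87, 87], reappears at step 17 — and no state repeats earlier — so the cycle the system enters has period 16.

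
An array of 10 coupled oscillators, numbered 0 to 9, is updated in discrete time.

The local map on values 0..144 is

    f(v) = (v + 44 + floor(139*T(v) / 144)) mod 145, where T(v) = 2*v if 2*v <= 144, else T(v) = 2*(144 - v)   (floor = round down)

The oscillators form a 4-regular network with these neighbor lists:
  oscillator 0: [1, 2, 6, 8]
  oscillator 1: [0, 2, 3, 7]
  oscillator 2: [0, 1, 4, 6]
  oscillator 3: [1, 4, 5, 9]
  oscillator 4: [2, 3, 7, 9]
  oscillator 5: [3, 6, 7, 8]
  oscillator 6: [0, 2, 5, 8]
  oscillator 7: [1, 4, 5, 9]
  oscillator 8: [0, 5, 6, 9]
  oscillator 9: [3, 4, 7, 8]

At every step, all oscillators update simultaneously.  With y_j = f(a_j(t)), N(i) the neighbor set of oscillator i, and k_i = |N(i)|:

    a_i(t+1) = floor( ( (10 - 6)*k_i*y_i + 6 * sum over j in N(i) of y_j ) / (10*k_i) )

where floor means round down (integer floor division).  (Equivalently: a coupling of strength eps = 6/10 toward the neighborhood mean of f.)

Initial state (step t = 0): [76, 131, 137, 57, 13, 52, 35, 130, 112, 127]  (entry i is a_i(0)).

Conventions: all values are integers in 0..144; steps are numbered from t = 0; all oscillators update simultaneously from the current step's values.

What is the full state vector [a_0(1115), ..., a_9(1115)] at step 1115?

Answer: [91, 91, 91, 91, 92, 91, 91, 91, 91, 91]
Key observation: The state at step 11, [91, 91, 91, 91, 92, 91, 91, 91, 91, 91], reappears at step 13: the system is in a cycle of period 2 from step 11 on.  Therefore the state at step 1115 equals the state at step 11 + ((1115 - 11) mod 2) = 11, which is [91, 91, 91, 91, 92, 91, 91, 91, 91, 91].

Derivation:
t=0: [76, 131, 137, 57, 13, 52, 35, 130, 112, 127]
t=1: [68, 63, 56, 63, 67, 49, 42, 59, 61, 64]
t=2: [75, 80, 69, 79, 83, 54, 50, 74, 68, 83]
t=3: [94, 103, 93, 94, 101, 75, 72, 96, 85, 100]
t=4: [92, 85, 90, 88, 85, 100, 101, 87, 97, 86]
t=5: [90, 95, 92, 93, 95, 87, 86, 94, 87, 94]
t=6: [92, 89, 91, 90, 89, 94, 94, 89, 94, 90]
t=7: [91, 93, 92, 92, 93, 90, 89, 93, 89, 92]
t=8: [92, 90, 91, 91, 90, 92, 93, 90, 93, 91]
t=9: [91, 92, 91, 92, 92, 91, 90, 92, 90, 92]
t=10: [92, 91, 91, 91, 91, 92, 92, 91, 92, 91]
t=11: [91, 91, 91, 91, 92, 91, 91, 91, 91, 91]
t=12: [92, 92, 91, 91, 91, 92, 92, 91, 92, 91]
t=13: [91, 91, 91, 91, 92, 91, 91, 91, 91, 91]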